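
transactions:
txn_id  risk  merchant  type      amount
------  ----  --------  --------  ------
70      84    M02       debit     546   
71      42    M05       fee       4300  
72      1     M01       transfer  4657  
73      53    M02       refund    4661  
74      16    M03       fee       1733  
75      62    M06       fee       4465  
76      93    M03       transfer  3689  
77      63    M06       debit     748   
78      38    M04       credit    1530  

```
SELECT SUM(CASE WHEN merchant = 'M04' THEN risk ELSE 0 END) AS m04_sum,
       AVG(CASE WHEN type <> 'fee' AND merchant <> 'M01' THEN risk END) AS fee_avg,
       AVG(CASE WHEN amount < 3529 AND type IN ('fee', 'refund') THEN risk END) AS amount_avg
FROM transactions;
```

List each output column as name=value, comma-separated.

[m04_sum: merchant = 'M04']
txn_id=70: ✗
txn_id=71: ✗
txn_id=72: ✗
txn_id=73: ✗
txn_id=74: ✗
txn_id=75: ✗
txn_id=76: ✗
txn_id=77: ✗
txn_id=78: ✓ → 38
m04_sum = 38
—
[fee_avg: type <> 'fee' AND merchant <> 'M01']
txn_id=70: ✓ → 84
txn_id=71: ✗
txn_id=72: ✗
txn_id=73: ✓ → 53
txn_id=74: ✗
txn_id=75: ✗
txn_id=76: ✓ → 93
txn_id=77: ✓ → 63
txn_id=78: ✓ → 38
fee_avg = (84 + 53 + 93 + 63 + 38) / 5 = 66.2
—
[amount_avg: amount < 3529 AND type IN ('fee', 'refund')]
txn_id=70: ✗
txn_id=71: ✗
txn_id=72: ✗
txn_id=73: ✗
txn_id=74: ✓ → 16
txn_id=75: ✗
txn_id=76: ✗
txn_id=77: ✗
txn_id=78: ✗
amount_avg = 16

m04_sum=38, fee_avg=66.2, amount_avg=16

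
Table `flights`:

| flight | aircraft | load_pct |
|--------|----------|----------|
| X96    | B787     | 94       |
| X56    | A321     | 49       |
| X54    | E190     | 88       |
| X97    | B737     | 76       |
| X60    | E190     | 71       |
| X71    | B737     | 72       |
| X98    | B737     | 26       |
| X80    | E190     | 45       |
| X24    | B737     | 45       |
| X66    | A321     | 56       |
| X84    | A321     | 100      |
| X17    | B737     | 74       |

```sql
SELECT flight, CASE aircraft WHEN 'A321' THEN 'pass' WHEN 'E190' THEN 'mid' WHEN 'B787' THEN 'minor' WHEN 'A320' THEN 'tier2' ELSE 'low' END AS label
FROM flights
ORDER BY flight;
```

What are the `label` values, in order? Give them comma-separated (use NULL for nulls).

flight=X17: ELSE → low
flight=X24: ELSE → low
flight=X54: aircraft='E190' → mid
flight=X56: aircraft='A321' → pass
flight=X60: aircraft='E190' → mid
flight=X66: aircraft='A321' → pass
flight=X71: ELSE → low
flight=X80: aircraft='E190' → mid
flight=X84: aircraft='A321' → pass
flight=X96: aircraft='B787' → minor
flight=X97: ELSE → low
flight=X98: ELSE → low

low, low, mid, pass, mid, pass, low, mid, pass, minor, low, low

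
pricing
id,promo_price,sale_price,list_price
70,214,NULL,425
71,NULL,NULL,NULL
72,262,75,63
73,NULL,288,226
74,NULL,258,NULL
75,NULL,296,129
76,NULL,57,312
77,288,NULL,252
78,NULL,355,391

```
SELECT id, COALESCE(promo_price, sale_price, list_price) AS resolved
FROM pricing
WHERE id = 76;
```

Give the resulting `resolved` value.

id = 76: promo_price=NULL, sale_price=57, list_price=312.
promo_price=NULL, sale_price=57 → 57

57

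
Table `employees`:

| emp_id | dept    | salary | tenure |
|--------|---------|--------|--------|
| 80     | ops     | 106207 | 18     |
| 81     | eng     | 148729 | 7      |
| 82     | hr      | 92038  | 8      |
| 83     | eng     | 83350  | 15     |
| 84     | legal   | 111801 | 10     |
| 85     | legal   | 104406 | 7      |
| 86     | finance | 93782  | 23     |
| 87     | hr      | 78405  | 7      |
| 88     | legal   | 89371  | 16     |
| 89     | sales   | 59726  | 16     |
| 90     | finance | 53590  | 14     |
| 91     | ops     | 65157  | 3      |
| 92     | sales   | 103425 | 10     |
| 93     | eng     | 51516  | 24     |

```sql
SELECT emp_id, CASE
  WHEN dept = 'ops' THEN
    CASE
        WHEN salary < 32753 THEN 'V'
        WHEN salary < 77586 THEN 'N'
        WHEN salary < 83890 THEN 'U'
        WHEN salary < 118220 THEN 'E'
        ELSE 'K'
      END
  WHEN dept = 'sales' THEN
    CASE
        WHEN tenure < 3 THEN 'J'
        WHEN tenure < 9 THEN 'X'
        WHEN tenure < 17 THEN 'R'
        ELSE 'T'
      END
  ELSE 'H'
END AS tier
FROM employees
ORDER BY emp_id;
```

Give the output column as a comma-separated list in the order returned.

emp_id=80: dept='ops' → inner[salary < 118220] → E
emp_id=81: dept='eng' → outer ELSE → H
emp_id=82: dept='hr' → outer ELSE → H
emp_id=83: dept='eng' → outer ELSE → H
emp_id=84: dept='legal' → outer ELSE → H
emp_id=85: dept='legal' → outer ELSE → H
emp_id=86: dept='finance' → outer ELSE → H
emp_id=87: dept='hr' → outer ELSE → H
emp_id=88: dept='legal' → outer ELSE → H
emp_id=89: dept='sales' → inner[tenure < 17] → R
emp_id=90: dept='finance' → outer ELSE → H
emp_id=91: dept='ops' → inner[salary < 77586] → N
emp_id=92: dept='sales' → inner[tenure < 17] → R
emp_id=93: dept='eng' → outer ELSE → H

E, H, H, H, H, H, H, H, H, R, H, N, R, H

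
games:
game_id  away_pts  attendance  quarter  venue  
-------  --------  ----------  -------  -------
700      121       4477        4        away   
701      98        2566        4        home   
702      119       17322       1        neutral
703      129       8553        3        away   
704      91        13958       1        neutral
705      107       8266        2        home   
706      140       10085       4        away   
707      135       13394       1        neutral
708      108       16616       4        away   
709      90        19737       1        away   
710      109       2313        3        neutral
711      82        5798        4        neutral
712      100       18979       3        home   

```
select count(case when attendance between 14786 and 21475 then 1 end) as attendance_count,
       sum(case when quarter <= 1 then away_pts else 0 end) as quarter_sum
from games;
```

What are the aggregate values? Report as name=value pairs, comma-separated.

[attendance_count: attendance between 14786 and 21475]
game_id=700: ✗
game_id=701: ✗
game_id=702: ✓ → 1
game_id=703: ✗
game_id=704: ✗
game_id=705: ✗
game_id=706: ✗
game_id=707: ✗
game_id=708: ✓ → 1
game_id=709: ✓ → 1
game_id=710: ✗
game_id=711: ✗
game_id=712: ✓ → 1
attendance_count = COUNT(1, 1, 1, 1) = 4
—
[quarter_sum: quarter <= 1]
game_id=700: ✗
game_id=701: ✗
game_id=702: ✓ → 119
game_id=703: ✗
game_id=704: ✓ → 91
game_id=705: ✗
game_id=706: ✗
game_id=707: ✓ → 135
game_id=708: ✗
game_id=709: ✓ → 90
game_id=710: ✗
game_id=711: ✗
game_id=712: ✗
quarter_sum = 119 + 91 + 135 + 90 = 435

attendance_count=4, quarter_sum=435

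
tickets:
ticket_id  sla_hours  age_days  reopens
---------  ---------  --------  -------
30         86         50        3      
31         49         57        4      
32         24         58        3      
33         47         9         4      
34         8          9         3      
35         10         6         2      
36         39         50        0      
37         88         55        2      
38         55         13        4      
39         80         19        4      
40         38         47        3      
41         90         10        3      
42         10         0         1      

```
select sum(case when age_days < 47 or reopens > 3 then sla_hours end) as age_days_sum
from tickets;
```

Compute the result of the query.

349

ticket_id=30: ✗
ticket_id=31: ✓ → 49
ticket_id=32: ✗
ticket_id=33: ✓ → 47
ticket_id=34: ✓ → 8
ticket_id=35: ✓ → 10
ticket_id=36: ✗
ticket_id=37: ✗
ticket_id=38: ✓ → 55
ticket_id=39: ✓ → 80
ticket_id=40: ✗
ticket_id=41: ✓ → 90
ticket_id=42: ✓ → 10
age_days_sum = 49 + 47 + 8 + 10 + 55 + 80 + 90 + 10 = 349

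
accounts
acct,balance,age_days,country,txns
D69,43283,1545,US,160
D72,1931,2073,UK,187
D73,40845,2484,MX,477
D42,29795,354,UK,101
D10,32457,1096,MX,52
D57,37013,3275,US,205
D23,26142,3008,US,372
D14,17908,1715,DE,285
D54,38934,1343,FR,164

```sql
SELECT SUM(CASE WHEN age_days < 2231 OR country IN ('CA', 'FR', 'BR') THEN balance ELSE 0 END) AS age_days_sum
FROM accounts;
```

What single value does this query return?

acct=D69: ✓ → 43283
acct=D72: ✓ → 1931
acct=D73: ✗
acct=D42: ✓ → 29795
acct=D10: ✓ → 32457
acct=D57: ✗
acct=D23: ✗
acct=D14: ✓ → 17908
acct=D54: ✓ → 38934
age_days_sum = 43283 + 1931 + 29795 + 32457 + 17908 + 38934 = 164308

164308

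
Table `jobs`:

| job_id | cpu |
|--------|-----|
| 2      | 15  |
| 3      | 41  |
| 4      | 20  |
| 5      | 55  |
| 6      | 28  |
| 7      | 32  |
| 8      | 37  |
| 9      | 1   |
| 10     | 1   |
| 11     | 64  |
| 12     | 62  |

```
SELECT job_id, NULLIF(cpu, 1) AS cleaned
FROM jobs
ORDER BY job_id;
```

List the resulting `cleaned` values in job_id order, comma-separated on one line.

15, 41, 20, 55, 28, 32, 37, NULL, NULL, 64, 62

job_id=2: cpu=15 vs 1: differ → 15
job_id=3: cpu=41 vs 1: differ → 41
job_id=4: cpu=20 vs 1: differ → 20
job_id=5: cpu=55 vs 1: differ → 55
job_id=6: cpu=28 vs 1: differ → 28
job_id=7: cpu=32 vs 1: differ → 32
job_id=8: cpu=37 vs 1: differ → 37
job_id=9: cpu=1 vs 1: equal → NULL
job_id=10: cpu=1 vs 1: equal → NULL
job_id=11: cpu=64 vs 1: differ → 64
job_id=12: cpu=62 vs 1: differ → 62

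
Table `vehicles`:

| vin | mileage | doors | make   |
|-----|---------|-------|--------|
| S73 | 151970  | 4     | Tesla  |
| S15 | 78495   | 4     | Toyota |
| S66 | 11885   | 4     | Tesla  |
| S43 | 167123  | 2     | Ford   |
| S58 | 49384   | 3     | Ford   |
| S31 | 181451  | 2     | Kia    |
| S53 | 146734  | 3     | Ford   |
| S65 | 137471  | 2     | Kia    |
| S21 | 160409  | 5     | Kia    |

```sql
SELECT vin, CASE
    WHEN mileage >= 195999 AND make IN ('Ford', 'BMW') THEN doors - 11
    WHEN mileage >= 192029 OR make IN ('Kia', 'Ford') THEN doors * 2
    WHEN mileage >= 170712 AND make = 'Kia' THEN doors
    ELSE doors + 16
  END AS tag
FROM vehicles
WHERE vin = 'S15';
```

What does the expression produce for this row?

vin = S15: mileage=78495, doors=4, make=Toyota.
mileage >= 195999 AND make IN ('Ford', 'BMW') → false
mileage >= 192029 OR make IN ('Kia', 'Ford') → false
mileage >= 170712 AND make = 'Kia' → false
No prior WHEN matched → ELSE → 20

20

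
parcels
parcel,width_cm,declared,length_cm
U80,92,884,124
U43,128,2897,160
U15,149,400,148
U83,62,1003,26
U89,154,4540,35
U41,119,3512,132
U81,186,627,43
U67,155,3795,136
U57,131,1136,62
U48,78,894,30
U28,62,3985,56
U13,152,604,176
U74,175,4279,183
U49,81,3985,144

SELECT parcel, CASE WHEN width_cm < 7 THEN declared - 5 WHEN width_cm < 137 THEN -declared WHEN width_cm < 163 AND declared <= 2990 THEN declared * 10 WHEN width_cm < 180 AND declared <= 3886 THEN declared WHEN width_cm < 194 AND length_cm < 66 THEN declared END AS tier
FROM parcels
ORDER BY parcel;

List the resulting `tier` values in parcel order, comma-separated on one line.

6040, 4000, -3985, -3512, -2897, -894, -3985, -1136, 3795, NULL, -884, 627, -1003, 4540

parcel=U13: width_cm < 163 AND declared <= 2990 → 6040
parcel=U15: width_cm < 163 AND declared <= 2990 → 4000
parcel=U28: width_cm < 137 → -3985
parcel=U41: width_cm < 137 → -3512
parcel=U43: width_cm < 137 → -2897
parcel=U48: width_cm < 137 → -894
parcel=U49: width_cm < 137 → -3985
parcel=U57: width_cm < 137 → -1136
parcel=U67: width_cm < 180 AND declared <= 3886 → 3795
parcel=U74: (no match → NULL) → NULL
parcel=U80: width_cm < 137 → -884
parcel=U81: width_cm < 194 AND length_cm < 66 → 627
parcel=U83: width_cm < 137 → -1003
parcel=U89: width_cm < 194 AND length_cm < 66 → 4540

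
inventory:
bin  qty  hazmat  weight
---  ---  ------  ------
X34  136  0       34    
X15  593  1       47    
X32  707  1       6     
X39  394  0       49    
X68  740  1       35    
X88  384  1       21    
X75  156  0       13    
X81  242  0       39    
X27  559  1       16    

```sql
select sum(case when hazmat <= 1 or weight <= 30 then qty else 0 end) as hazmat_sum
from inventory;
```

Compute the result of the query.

bin=X34: ✓ → 136
bin=X15: ✓ → 593
bin=X32: ✓ → 707
bin=X39: ✓ → 394
bin=X68: ✓ → 740
bin=X88: ✓ → 384
bin=X75: ✓ → 156
bin=X81: ✓ → 242
bin=X27: ✓ → 559
hazmat_sum = 136 + 593 + 707 + 394 + 740 + 384 + 156 + 242 + 559 = 3911

3911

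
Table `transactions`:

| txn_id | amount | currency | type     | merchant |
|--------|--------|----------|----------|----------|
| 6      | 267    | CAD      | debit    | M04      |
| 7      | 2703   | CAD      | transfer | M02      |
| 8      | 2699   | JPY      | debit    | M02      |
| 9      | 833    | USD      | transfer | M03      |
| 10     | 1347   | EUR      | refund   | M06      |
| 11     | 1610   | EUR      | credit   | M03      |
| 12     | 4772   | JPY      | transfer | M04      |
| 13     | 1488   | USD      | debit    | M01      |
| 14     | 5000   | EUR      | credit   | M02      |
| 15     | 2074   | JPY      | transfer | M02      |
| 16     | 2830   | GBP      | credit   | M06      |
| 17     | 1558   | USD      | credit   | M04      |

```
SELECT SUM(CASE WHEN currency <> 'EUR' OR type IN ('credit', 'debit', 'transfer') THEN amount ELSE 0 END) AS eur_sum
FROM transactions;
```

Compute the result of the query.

txn_id=6: ✓ → 267
txn_id=7: ✓ → 2703
txn_id=8: ✓ → 2699
txn_id=9: ✓ → 833
txn_id=10: ✗
txn_id=11: ✓ → 1610
txn_id=12: ✓ → 4772
txn_id=13: ✓ → 1488
txn_id=14: ✓ → 5000
txn_id=15: ✓ → 2074
txn_id=16: ✓ → 2830
txn_id=17: ✓ → 1558
eur_sum = 267 + 2703 + 2699 + 833 + 1610 + 4772 + 1488 + 5000 + 2074 + 2830 + 1558 = 25834

25834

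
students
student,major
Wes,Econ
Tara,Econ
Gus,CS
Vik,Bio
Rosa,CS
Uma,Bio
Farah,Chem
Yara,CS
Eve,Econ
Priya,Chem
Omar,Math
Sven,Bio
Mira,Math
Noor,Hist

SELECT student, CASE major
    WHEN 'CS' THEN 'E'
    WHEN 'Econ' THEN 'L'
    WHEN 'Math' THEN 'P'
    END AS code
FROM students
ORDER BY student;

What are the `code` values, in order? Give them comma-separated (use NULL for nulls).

student=Eve: major='Econ' → L
student=Farah: (no match → NULL) → NULL
student=Gus: major='CS' → E
student=Mira: major='Math' → P
student=Noor: (no match → NULL) → NULL
student=Omar: major='Math' → P
student=Priya: (no match → NULL) → NULL
student=Rosa: major='CS' → E
student=Sven: (no match → NULL) → NULL
student=Tara: major='Econ' → L
student=Uma: (no match → NULL) → NULL
student=Vik: (no match → NULL) → NULL
student=Wes: major='Econ' → L
student=Yara: major='CS' → E

L, NULL, E, P, NULL, P, NULL, E, NULL, L, NULL, NULL, L, E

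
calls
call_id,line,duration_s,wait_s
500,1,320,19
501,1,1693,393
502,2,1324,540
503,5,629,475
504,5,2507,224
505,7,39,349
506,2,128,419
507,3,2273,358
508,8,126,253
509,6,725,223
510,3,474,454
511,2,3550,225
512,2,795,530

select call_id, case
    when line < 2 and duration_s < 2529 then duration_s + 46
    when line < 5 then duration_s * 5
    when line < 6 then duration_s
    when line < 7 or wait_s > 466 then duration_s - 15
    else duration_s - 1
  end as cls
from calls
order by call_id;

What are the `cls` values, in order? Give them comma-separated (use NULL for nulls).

366, 1739, 6620, 629, 2507, 38, 640, 11365, 125, 710, 2370, 17750, 3975

call_id=500: line < 2 and duration_s < 2529 → 366
call_id=501: line < 2 and duration_s < 2529 → 1739
call_id=502: line < 5 → 6620
call_id=503: line < 6 → 629
call_id=504: line < 6 → 2507
call_id=505: ELSE → 38
call_id=506: line < 5 → 640
call_id=507: line < 5 → 11365
call_id=508: ELSE → 125
call_id=509: line < 7 or wait_s > 466 → 710
call_id=510: line < 5 → 2370
call_id=511: line < 5 → 17750
call_id=512: line < 5 → 3975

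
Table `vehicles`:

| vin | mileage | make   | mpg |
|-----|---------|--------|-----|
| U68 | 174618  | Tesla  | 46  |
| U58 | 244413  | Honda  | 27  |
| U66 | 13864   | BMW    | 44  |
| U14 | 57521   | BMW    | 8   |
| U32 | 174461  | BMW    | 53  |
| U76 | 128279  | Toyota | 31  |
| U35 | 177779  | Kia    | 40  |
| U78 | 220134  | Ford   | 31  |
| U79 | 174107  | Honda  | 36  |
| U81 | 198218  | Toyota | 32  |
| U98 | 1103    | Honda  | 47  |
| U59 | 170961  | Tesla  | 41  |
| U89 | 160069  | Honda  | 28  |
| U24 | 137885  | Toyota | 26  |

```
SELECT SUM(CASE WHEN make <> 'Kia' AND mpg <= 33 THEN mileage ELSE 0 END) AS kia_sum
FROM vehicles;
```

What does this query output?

1146519

vin=U68: ✗
vin=U58: ✓ → 244413
vin=U66: ✗
vin=U14: ✓ → 57521
vin=U32: ✗
vin=U76: ✓ → 128279
vin=U35: ✗
vin=U78: ✓ → 220134
vin=U79: ✗
vin=U81: ✓ → 198218
vin=U98: ✗
vin=U59: ✗
vin=U89: ✓ → 160069
vin=U24: ✓ → 137885
kia_sum = 244413 + 57521 + 128279 + 220134 + 198218 + 160069 + 137885 = 1146519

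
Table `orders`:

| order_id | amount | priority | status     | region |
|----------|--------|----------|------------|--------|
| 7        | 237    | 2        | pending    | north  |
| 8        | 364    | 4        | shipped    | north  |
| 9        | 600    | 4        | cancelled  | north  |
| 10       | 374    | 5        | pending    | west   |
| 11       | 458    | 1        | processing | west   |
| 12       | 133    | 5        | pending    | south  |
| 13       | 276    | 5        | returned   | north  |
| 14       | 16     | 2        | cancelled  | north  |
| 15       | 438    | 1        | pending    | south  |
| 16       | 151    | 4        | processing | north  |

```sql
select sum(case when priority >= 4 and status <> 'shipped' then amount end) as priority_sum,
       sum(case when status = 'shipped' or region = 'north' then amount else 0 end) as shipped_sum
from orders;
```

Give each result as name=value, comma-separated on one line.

priority_sum=1534, shipped_sum=1644

[priority_sum: priority >= 4 and status <> 'shipped']
order_id=7: ✗
order_id=8: ✗
order_id=9: ✓ → 600
order_id=10: ✓ → 374
order_id=11: ✗
order_id=12: ✓ → 133
order_id=13: ✓ → 276
order_id=14: ✗
order_id=15: ✗
order_id=16: ✓ → 151
priority_sum = 600 + 374 + 133 + 276 + 151 = 1534
—
[shipped_sum: status = 'shipped' or region = 'north']
order_id=7: ✓ → 237
order_id=8: ✓ → 364
order_id=9: ✓ → 600
order_id=10: ✗
order_id=11: ✗
order_id=12: ✗
order_id=13: ✓ → 276
order_id=14: ✓ → 16
order_id=15: ✗
order_id=16: ✓ → 151
shipped_sum = 237 + 364 + 600 + 276 + 16 + 151 = 1644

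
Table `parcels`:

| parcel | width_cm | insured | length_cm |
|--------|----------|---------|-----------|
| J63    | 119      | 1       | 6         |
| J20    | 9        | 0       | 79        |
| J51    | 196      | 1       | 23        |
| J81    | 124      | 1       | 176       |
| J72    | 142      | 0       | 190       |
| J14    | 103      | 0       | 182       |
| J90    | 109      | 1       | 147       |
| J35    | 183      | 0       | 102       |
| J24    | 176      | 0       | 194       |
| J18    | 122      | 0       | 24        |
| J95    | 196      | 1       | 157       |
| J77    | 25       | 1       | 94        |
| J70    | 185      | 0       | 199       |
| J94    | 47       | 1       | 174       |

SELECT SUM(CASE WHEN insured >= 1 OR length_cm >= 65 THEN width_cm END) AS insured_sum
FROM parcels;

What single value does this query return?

parcel=J63: ✓ → 119
parcel=J20: ✓ → 9
parcel=J51: ✓ → 196
parcel=J81: ✓ → 124
parcel=J72: ✓ → 142
parcel=J14: ✓ → 103
parcel=J90: ✓ → 109
parcel=J35: ✓ → 183
parcel=J24: ✓ → 176
parcel=J18: ✗
parcel=J95: ✓ → 196
parcel=J77: ✓ → 25
parcel=J70: ✓ → 185
parcel=J94: ✓ → 47
insured_sum = 119 + 9 + 196 + 124 + 142 + 103 + 109 + 183 + 176 + 196 + 25 + 185 + 47 = 1614

1614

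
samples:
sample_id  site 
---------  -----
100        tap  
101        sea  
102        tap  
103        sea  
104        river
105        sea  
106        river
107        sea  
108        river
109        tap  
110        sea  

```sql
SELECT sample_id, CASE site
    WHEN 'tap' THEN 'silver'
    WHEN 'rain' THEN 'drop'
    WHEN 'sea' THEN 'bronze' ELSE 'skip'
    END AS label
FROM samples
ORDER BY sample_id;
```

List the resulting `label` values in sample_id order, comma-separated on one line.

silver, bronze, silver, bronze, skip, bronze, skip, bronze, skip, silver, bronze

sample_id=100: site='tap' → silver
sample_id=101: site='sea' → bronze
sample_id=102: site='tap' → silver
sample_id=103: site='sea' → bronze
sample_id=104: ELSE → skip
sample_id=105: site='sea' → bronze
sample_id=106: ELSE → skip
sample_id=107: site='sea' → bronze
sample_id=108: ELSE → skip
sample_id=109: site='tap' → silver
sample_id=110: site='sea' → bronze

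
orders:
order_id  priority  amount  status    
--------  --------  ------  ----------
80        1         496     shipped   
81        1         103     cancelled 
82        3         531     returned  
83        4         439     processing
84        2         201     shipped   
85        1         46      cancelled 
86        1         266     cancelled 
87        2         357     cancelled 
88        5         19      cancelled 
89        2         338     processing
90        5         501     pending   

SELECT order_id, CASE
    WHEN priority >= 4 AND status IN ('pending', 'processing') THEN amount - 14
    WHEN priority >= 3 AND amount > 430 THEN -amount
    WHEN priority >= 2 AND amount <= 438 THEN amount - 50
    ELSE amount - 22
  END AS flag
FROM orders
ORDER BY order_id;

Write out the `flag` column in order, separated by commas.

order_id=80: ELSE → 474
order_id=81: ELSE → 81
order_id=82: priority >= 3 AND amount > 430 → -531
order_id=83: priority >= 4 AND status IN ('pending', 'processing') → 425
order_id=84: priority >= 2 AND amount <= 438 → 151
order_id=85: ELSE → 24
order_id=86: ELSE → 244
order_id=87: priority >= 2 AND amount <= 438 → 307
order_id=88: priority >= 2 AND amount <= 438 → -31
order_id=89: priority >= 2 AND amount <= 438 → 288
order_id=90: priority >= 4 AND status IN ('pending', 'processing') → 487

474, 81, -531, 425, 151, 24, 244, 307, -31, 288, 487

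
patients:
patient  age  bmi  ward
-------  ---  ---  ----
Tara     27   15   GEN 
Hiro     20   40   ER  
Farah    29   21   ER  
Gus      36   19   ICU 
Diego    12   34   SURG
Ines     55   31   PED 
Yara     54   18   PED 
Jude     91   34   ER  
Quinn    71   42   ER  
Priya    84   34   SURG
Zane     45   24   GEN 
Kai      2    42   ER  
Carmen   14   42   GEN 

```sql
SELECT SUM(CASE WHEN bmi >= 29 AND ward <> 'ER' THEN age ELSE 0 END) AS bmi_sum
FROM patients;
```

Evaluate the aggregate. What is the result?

patient=Tara: ✗
patient=Hiro: ✗
patient=Farah: ✗
patient=Gus: ✗
patient=Diego: ✓ → 12
patient=Ines: ✓ → 55
patient=Yara: ✗
patient=Jude: ✗
patient=Quinn: ✗
patient=Priya: ✓ → 84
patient=Zane: ✗
patient=Kai: ✗
patient=Carmen: ✓ → 14
bmi_sum = 12 + 55 + 84 + 14 = 165

165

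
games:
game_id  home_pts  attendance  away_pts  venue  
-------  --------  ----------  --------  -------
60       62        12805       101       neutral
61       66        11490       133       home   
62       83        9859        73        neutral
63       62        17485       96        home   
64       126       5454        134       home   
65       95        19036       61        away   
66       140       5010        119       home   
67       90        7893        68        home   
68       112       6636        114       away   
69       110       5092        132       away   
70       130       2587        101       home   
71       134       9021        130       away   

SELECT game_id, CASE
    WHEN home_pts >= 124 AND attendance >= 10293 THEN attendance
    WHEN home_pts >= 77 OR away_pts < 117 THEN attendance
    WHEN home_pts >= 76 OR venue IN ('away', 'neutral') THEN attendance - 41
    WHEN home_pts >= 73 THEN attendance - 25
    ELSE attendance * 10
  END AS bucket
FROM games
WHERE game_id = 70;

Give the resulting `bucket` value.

2587

game_id = 70: home_pts=130, attendance=2587, away_pts=101, venue=home.
home_pts >= 124 AND attendance >= 10293 → false
home_pts >= 77 OR away_pts < 117 → true → 2587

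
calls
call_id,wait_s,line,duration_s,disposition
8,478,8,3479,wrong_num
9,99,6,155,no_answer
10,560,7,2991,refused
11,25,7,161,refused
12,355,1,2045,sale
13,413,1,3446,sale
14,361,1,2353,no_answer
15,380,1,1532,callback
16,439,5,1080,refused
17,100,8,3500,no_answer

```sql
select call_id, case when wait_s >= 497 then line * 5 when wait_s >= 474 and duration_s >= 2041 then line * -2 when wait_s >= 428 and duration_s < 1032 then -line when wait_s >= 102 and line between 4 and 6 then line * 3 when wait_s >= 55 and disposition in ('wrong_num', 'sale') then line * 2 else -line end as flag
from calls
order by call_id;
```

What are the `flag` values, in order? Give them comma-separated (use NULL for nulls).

-16, -6, 35, -7, 2, 2, -1, -1, 15, -8

call_id=8: wait_s >= 474 and duration_s >= 2041 → -16
call_id=9: ELSE → -6
call_id=10: wait_s >= 497 → 35
call_id=11: ELSE → -7
call_id=12: wait_s >= 55 and disposition in ('wrong_num', 'sale') → 2
call_id=13: wait_s >= 55 and disposition in ('wrong_num', 'sale') → 2
call_id=14: ELSE → -1
call_id=15: ELSE → -1
call_id=16: wait_s >= 102 and line between 4 and 6 → 15
call_id=17: ELSE → -8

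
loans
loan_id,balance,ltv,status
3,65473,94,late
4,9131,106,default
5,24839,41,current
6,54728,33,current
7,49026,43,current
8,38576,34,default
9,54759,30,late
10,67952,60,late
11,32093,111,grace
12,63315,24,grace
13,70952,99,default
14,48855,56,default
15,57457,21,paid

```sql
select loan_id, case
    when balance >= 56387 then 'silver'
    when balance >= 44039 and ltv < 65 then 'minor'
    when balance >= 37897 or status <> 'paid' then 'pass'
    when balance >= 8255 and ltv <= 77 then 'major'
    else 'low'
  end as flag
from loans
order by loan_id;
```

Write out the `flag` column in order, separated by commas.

silver, pass, pass, minor, minor, pass, minor, silver, pass, silver, silver, minor, silver

loan_id=3: balance >= 56387 → silver
loan_id=4: balance >= 37897 or status <> 'paid' → pass
loan_id=5: balance >= 37897 or status <> 'paid' → pass
loan_id=6: balance >= 44039 and ltv < 65 → minor
loan_id=7: balance >= 44039 and ltv < 65 → minor
loan_id=8: balance >= 37897 or status <> 'paid' → pass
loan_id=9: balance >= 44039 and ltv < 65 → minor
loan_id=10: balance >= 56387 → silver
loan_id=11: balance >= 37897 or status <> 'paid' → pass
loan_id=12: balance >= 56387 → silver
loan_id=13: balance >= 56387 → silver
loan_id=14: balance >= 44039 and ltv < 65 → minor
loan_id=15: balance >= 56387 → silver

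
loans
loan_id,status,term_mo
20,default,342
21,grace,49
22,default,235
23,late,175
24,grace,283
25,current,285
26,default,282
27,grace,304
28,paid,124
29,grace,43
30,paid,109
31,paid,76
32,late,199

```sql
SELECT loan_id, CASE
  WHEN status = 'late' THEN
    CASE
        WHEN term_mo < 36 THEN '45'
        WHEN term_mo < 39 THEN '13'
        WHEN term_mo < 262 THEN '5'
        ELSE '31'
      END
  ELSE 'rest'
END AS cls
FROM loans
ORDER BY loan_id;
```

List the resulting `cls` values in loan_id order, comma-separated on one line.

rest, rest, rest, 5, rest, rest, rest, rest, rest, rest, rest, rest, 5

loan_id=20: status='default' → outer ELSE → rest
loan_id=21: status='grace' → outer ELSE → rest
loan_id=22: status='default' → outer ELSE → rest
loan_id=23: status='late' → inner[term_mo < 262] → 5
loan_id=24: status='grace' → outer ELSE → rest
loan_id=25: status='current' → outer ELSE → rest
loan_id=26: status='default' → outer ELSE → rest
loan_id=27: status='grace' → outer ELSE → rest
loan_id=28: status='paid' → outer ELSE → rest
loan_id=29: status='grace' → outer ELSE → rest
loan_id=30: status='paid' → outer ELSE → rest
loan_id=31: status='paid' → outer ELSE → rest
loan_id=32: status='late' → inner[term_mo < 262] → 5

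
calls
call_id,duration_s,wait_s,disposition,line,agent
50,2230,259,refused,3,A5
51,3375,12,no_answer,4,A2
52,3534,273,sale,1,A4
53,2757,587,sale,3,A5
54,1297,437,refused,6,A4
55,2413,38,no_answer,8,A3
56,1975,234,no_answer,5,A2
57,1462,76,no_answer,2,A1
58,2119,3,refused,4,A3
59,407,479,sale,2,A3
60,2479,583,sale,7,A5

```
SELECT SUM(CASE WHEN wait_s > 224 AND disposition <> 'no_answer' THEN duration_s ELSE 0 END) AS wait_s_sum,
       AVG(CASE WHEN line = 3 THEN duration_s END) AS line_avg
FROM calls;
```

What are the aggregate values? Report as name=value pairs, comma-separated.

[wait_s_sum: wait_s > 224 AND disposition <> 'no_answer']
call_id=50: ✓ → 2230
call_id=51: ✗
call_id=52: ✓ → 3534
call_id=53: ✓ → 2757
call_id=54: ✓ → 1297
call_id=55: ✗
call_id=56: ✗
call_id=57: ✗
call_id=58: ✗
call_id=59: ✓ → 407
call_id=60: ✓ → 2479
wait_s_sum = 2230 + 3534 + 2757 + 1297 + 407 + 2479 = 12704
—
[line_avg: line = 3]
call_id=50: ✓ → 2230
call_id=51: ✗
call_id=52: ✗
call_id=53: ✓ → 2757
call_id=54: ✗
call_id=55: ✗
call_id=56: ✗
call_id=57: ✗
call_id=58: ✗
call_id=59: ✗
call_id=60: ✗
line_avg = (2230 + 2757) / 2 = 2493.5

wait_s_sum=12704, line_avg=2493.5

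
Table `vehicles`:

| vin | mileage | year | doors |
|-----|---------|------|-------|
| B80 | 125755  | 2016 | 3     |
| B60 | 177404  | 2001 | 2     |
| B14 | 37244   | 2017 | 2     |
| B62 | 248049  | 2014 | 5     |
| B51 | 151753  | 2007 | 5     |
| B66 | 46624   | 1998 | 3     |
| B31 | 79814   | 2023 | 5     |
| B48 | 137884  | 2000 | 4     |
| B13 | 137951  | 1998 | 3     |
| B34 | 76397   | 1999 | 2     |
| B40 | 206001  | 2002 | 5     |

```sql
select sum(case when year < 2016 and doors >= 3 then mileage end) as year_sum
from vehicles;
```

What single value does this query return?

vin=B80: ✗
vin=B60: ✗
vin=B14: ✗
vin=B62: ✓ → 248049
vin=B51: ✓ → 151753
vin=B66: ✓ → 46624
vin=B31: ✗
vin=B48: ✓ → 137884
vin=B13: ✓ → 137951
vin=B34: ✗
vin=B40: ✓ → 206001
year_sum = 248049 + 151753 + 46624 + 137884 + 137951 + 206001 = 928262

928262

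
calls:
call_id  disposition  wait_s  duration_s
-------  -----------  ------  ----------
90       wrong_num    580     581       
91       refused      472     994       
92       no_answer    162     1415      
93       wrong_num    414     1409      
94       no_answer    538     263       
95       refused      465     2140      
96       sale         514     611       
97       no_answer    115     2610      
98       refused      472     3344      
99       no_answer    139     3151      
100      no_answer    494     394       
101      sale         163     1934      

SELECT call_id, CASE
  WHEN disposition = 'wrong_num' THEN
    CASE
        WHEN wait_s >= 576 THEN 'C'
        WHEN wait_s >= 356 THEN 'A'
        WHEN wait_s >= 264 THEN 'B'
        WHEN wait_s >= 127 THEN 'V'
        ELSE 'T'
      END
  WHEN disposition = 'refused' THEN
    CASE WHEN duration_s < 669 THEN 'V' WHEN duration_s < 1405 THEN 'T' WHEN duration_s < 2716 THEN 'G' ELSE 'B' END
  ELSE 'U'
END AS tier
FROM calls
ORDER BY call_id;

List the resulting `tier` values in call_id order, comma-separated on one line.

C, T, U, A, U, G, U, U, B, U, U, U

call_id=90: disposition='wrong_num' → inner[wait_s >= 576] → C
call_id=91: disposition='refused' → inner[duration_s < 1405] → T
call_id=92: disposition='no_answer' → outer ELSE → U
call_id=93: disposition='wrong_num' → inner[wait_s >= 356] → A
call_id=94: disposition='no_answer' → outer ELSE → U
call_id=95: disposition='refused' → inner[duration_s < 2716] → G
call_id=96: disposition='sale' → outer ELSE → U
call_id=97: disposition='no_answer' → outer ELSE → U
call_id=98: disposition='refused' → inner[ELSE] → B
call_id=99: disposition='no_answer' → outer ELSE → U
call_id=100: disposition='no_answer' → outer ELSE → U
call_id=101: disposition='sale' → outer ELSE → U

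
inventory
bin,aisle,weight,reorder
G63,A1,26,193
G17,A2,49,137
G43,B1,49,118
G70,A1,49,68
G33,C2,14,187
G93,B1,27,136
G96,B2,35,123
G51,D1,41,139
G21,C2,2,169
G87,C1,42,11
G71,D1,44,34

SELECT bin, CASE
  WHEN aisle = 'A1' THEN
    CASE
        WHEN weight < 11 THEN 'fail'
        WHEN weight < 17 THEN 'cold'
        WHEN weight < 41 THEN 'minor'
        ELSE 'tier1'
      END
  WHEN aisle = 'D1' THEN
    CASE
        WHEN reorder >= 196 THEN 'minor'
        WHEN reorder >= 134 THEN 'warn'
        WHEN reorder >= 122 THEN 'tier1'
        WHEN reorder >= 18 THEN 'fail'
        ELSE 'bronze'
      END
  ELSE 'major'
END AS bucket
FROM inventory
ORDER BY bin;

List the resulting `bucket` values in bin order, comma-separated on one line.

bin=G17: aisle='A2' → outer ELSE → major
bin=G21: aisle='C2' → outer ELSE → major
bin=G33: aisle='C2' → outer ELSE → major
bin=G43: aisle='B1' → outer ELSE → major
bin=G51: aisle='D1' → inner[reorder >= 134] → warn
bin=G63: aisle='A1' → inner[weight < 41] → minor
bin=G70: aisle='A1' → inner[ELSE] → tier1
bin=G71: aisle='D1' → inner[reorder >= 18] → fail
bin=G87: aisle='C1' → outer ELSE → major
bin=G93: aisle='B1' → outer ELSE → major
bin=G96: aisle='B2' → outer ELSE → major

major, major, major, major, warn, minor, tier1, fail, major, major, major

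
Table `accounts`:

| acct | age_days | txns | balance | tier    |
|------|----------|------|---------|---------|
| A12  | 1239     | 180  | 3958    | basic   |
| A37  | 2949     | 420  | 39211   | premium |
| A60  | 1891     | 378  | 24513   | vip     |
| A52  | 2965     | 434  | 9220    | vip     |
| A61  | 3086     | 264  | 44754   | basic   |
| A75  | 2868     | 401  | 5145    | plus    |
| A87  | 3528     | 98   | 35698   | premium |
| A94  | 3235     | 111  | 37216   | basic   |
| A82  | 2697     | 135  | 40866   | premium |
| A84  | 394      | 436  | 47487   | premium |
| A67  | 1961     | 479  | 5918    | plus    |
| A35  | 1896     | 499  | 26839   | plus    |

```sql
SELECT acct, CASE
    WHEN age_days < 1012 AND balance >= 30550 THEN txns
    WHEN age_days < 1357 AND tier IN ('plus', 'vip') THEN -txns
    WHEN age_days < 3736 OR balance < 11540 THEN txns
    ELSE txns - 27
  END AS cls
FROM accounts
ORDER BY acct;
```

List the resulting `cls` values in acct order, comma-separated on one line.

acct=A12: age_days < 3736 OR balance < 11540 → 180
acct=A35: age_days < 3736 OR balance < 11540 → 499
acct=A37: age_days < 3736 OR balance < 11540 → 420
acct=A52: age_days < 3736 OR balance < 11540 → 434
acct=A60: age_days < 3736 OR balance < 11540 → 378
acct=A61: age_days < 3736 OR balance < 11540 → 264
acct=A67: age_days < 3736 OR balance < 11540 → 479
acct=A75: age_days < 3736 OR balance < 11540 → 401
acct=A82: age_days < 3736 OR balance < 11540 → 135
acct=A84: age_days < 1012 AND balance >= 30550 → 436
acct=A87: age_days < 3736 OR balance < 11540 → 98
acct=A94: age_days < 3736 OR balance < 11540 → 111

180, 499, 420, 434, 378, 264, 479, 401, 135, 436, 98, 111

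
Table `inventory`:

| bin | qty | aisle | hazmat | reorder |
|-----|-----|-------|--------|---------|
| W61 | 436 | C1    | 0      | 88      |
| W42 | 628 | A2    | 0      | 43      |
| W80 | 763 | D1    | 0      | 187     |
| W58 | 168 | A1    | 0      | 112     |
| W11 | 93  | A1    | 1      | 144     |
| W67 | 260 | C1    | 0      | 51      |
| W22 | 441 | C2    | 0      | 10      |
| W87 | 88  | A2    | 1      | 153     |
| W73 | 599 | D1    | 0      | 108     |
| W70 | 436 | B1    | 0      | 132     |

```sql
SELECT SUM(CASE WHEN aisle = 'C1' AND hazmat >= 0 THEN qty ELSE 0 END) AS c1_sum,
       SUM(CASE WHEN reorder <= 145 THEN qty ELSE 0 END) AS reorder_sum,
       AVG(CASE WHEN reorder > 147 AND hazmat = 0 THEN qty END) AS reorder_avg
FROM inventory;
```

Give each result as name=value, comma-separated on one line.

c1_sum=696, reorder_sum=3061, reorder_avg=763

[c1_sum: aisle = 'C1' AND hazmat >= 0]
bin=W61: ✓ → 436
bin=W42: ✗
bin=W80: ✗
bin=W58: ✗
bin=W11: ✗
bin=W67: ✓ → 260
bin=W22: ✗
bin=W87: ✗
bin=W73: ✗
bin=W70: ✗
c1_sum = 436 + 260 = 696
—
[reorder_sum: reorder <= 145]
bin=W61: ✓ → 436
bin=W42: ✓ → 628
bin=W80: ✗
bin=W58: ✓ → 168
bin=W11: ✓ → 93
bin=W67: ✓ → 260
bin=W22: ✓ → 441
bin=W87: ✗
bin=W73: ✓ → 599
bin=W70: ✓ → 436
reorder_sum = 436 + 628 + 168 + 93 + 260 + 441 + 599 + 436 = 3061
—
[reorder_avg: reorder > 147 AND hazmat = 0]
bin=W61: ✗
bin=W42: ✗
bin=W80: ✓ → 763
bin=W58: ✗
bin=W11: ✗
bin=W67: ✗
bin=W22: ✗
bin=W87: ✗
bin=W73: ✗
bin=W70: ✗
reorder_avg = 763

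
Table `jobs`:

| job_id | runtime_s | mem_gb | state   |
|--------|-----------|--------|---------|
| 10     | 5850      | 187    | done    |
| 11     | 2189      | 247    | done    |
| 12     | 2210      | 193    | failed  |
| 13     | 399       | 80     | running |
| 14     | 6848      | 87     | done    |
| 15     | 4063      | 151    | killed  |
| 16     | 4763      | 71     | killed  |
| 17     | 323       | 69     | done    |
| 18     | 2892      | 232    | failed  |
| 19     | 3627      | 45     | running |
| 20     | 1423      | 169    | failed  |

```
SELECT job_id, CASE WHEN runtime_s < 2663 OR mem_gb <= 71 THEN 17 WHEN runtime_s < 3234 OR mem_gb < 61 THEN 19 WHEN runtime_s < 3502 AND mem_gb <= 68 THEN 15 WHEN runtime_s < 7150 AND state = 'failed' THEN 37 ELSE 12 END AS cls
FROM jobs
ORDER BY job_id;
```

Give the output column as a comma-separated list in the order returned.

job_id=10: ELSE → 12
job_id=11: runtime_s < 2663 OR mem_gb <= 71 → 17
job_id=12: runtime_s < 2663 OR mem_gb <= 71 → 17
job_id=13: runtime_s < 2663 OR mem_gb <= 71 → 17
job_id=14: ELSE → 12
job_id=15: ELSE → 12
job_id=16: runtime_s < 2663 OR mem_gb <= 71 → 17
job_id=17: runtime_s < 2663 OR mem_gb <= 71 → 17
job_id=18: runtime_s < 3234 OR mem_gb < 61 → 19
job_id=19: runtime_s < 2663 OR mem_gb <= 71 → 17
job_id=20: runtime_s < 2663 OR mem_gb <= 71 → 17

12, 17, 17, 17, 12, 12, 17, 17, 19, 17, 17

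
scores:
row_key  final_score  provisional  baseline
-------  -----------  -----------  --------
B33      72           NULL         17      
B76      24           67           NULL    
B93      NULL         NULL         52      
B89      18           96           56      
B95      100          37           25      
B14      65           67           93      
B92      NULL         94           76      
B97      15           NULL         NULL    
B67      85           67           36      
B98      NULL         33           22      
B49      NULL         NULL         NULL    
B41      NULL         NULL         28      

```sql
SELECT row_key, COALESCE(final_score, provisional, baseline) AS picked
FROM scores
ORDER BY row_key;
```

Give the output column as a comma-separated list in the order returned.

row_key=B14: final_score=65 → 65
row_key=B33: final_score=72 → 72
row_key=B41: final_score=NULL, provisional=NULL, baseline=28 → 28
row_key=B49: final_score=NULL, provisional=NULL, baseline=NULL (all NULL) → NULL
row_key=B67: final_score=85 → 85
row_key=B76: final_score=24 → 24
row_key=B89: final_score=18 → 18
row_key=B92: final_score=NULL, provisional=94 → 94
row_key=B93: final_score=NULL, provisional=NULL, baseline=52 → 52
row_key=B95: final_score=100 → 100
row_key=B97: final_score=15 → 15
row_key=B98: final_score=NULL, provisional=33 → 33

65, 72, 28, NULL, 85, 24, 18, 94, 52, 100, 15, 33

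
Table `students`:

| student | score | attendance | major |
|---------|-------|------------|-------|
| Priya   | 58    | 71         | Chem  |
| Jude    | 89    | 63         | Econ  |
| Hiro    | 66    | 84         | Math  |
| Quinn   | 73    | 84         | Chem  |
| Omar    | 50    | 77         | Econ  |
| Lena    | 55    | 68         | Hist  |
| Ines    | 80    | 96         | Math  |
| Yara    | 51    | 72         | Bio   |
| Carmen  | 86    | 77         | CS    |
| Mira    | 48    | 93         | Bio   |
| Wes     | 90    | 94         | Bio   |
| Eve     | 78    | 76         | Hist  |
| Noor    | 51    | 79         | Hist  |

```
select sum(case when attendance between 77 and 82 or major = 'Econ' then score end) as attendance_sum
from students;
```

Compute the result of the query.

student=Priya: ✗
student=Jude: ✓ → 89
student=Hiro: ✗
student=Quinn: ✗
student=Omar: ✓ → 50
student=Lena: ✗
student=Ines: ✗
student=Yara: ✗
student=Carmen: ✓ → 86
student=Mira: ✗
student=Wes: ✗
student=Eve: ✗
student=Noor: ✓ → 51
attendance_sum = 89 + 50 + 86 + 51 = 276

276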